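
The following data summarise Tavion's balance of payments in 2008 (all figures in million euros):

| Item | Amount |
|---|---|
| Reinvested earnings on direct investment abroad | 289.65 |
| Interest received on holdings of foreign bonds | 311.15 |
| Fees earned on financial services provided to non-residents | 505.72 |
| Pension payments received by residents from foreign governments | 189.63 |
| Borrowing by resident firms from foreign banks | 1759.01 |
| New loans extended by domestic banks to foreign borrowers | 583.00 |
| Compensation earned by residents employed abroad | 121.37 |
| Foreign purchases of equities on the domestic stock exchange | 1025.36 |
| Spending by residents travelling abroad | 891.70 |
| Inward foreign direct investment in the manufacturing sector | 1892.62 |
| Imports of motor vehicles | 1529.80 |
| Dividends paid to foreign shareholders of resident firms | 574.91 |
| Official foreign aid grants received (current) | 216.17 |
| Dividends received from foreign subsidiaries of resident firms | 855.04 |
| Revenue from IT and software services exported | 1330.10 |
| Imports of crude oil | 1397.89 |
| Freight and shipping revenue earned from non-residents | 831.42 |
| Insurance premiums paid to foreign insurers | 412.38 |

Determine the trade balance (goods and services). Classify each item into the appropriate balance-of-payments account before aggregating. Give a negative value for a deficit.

Goods: -1397.89 - 1529.80 = -2927.69
Services: 1330.10 - 412.38 + 831.42 + 505.72 - 891.70 = 1363.16
Trade balance = -2927.69 + 1363.16 = -1564.53
(Excluded from the trade balance — primary income: reinvested earnings on direct investment abroad 289.65, interest received on holdings of foreign bonds 311.15, compensation earned by residents employed abroad 121.37, dividends paid to foreign shareholders of resident firms 574.91, dividends received from foreign subsidiaries of resident firms 855.04; secondary income: pension payments received by residents from foreign governments 189.63, official foreign aid grants received (current) 216.17; financial account: borrowing by resident firms from foreign banks 1759.01, new loans extended by domestic banks to foreign borrowers 583.00, foreign purchases of equities on the domestic stock exchange 1025.36, inward foreign direct investment in the manufacturing sector 1892.62.)

-1564.53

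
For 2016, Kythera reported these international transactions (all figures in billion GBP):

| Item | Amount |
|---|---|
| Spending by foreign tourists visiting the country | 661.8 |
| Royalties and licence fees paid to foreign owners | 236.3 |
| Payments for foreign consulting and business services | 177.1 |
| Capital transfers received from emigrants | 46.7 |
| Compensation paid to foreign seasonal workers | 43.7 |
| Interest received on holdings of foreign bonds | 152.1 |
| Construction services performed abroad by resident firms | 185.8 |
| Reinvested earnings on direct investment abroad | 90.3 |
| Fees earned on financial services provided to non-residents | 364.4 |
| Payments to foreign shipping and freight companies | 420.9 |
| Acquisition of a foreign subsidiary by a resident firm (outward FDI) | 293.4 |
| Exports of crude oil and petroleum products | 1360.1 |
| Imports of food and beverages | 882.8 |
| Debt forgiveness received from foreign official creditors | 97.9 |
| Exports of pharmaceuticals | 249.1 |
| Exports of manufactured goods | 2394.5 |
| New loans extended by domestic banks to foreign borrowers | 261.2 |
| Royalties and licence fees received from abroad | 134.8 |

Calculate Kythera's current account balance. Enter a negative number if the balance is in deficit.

3832.1

Goods: 1360.1 - 882.8 + 249.1 + 2394.5 = 3120.9
Services: 134.8 + 661.8 - 177.1 - 236.3 + 364.4 - 420.9 + 185.8 = 512.5
Primary income: -43.7 + 90.3 + 152.1 = 198.7
Current account = 3120.9 + 512.5 + 198.7 = 3832.1
(Excluded from the current account — capital account: capital transfers received from emigrants 46.7, debt forgiveness received from foreign official creditors 97.9; financial account: acquisition of a foreign subsidiary by a resident firm (outward FDI) 293.4, new loans extended by domestic banks to foreign borrowers 261.2.)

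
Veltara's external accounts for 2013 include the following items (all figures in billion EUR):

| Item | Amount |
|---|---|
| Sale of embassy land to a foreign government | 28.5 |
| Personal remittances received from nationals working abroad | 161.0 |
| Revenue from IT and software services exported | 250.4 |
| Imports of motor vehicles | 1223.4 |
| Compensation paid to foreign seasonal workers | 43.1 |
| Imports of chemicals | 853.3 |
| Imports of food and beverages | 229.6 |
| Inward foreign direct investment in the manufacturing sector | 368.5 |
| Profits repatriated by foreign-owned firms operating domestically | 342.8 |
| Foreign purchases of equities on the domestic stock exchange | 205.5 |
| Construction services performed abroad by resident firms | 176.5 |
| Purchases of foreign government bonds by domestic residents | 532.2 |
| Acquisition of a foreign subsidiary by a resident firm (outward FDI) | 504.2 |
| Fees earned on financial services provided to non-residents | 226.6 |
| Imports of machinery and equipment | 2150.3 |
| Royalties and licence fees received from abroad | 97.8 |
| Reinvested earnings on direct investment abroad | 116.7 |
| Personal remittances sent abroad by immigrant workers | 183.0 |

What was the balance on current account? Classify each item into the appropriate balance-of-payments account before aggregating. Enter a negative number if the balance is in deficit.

Goods: -1223.4 - 229.6 - 853.3 - 2150.3 = -4456.6
Services: 176.5 + 250.4 + 226.6 + 97.8 = 751.3
Primary income: -342.8 + 116.7 - 43.1 = -269.2
Secondary income: 161.0 - 183.0 = -22.0
Current account = (-4456.6) + 751.3 + (-269.2) + (-22.0) = -3996.5
(Excluded from the current account — capital account: sale of embassy land to a foreign government 28.5; financial account: inward foreign direct investment in the manufacturing sector 368.5, foreign purchases of equities on the domestic stock exchange 205.5, purchases of foreign government bonds by domestic residents 532.2, acquisition of a foreign subsidiary by a resident firm (outward FDI) 504.2.)

-3996.5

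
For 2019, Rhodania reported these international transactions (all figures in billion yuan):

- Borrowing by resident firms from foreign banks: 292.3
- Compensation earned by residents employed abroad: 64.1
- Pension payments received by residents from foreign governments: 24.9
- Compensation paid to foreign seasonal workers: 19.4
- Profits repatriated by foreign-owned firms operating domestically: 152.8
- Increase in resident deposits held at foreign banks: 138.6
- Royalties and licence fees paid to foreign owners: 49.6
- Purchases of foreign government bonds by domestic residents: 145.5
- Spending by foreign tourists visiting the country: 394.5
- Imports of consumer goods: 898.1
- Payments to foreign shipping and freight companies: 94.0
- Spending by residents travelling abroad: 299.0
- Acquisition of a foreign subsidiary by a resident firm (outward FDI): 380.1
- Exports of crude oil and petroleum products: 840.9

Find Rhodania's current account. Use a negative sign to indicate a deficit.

-188.5

Goods: 840.9 - 898.1 = -57.2
Services: 394.5 - 299.0 - 49.6 - 94.0 = -48.1
Primary income: 64.1 - 152.8 - 19.4 = -108.1
Secondary income: 24.9
Current account = (-57.2) + (-48.1) + (-108.1) + 24.9 = -188.5
(Excluded from the current account — financial account: borrowing by resident firms from foreign banks 292.3, increase in resident deposits held at foreign banks 138.6, purchases of foreign government bonds by domestic residents 145.5, acquisition of a foreign subsidiary by a resident firm (outward FDI) 380.1.)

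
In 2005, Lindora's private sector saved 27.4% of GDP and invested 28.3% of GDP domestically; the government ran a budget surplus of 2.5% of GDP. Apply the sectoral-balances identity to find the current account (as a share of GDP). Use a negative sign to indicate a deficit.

By the sectoral-balances identity, CA = (S_private - I) + (T - G).
Private balance = 27.4 - 28.3 = -0.9
Government balance (T - G) = 2.5
CA = -0.9 + 2.5 = 1.6

1.6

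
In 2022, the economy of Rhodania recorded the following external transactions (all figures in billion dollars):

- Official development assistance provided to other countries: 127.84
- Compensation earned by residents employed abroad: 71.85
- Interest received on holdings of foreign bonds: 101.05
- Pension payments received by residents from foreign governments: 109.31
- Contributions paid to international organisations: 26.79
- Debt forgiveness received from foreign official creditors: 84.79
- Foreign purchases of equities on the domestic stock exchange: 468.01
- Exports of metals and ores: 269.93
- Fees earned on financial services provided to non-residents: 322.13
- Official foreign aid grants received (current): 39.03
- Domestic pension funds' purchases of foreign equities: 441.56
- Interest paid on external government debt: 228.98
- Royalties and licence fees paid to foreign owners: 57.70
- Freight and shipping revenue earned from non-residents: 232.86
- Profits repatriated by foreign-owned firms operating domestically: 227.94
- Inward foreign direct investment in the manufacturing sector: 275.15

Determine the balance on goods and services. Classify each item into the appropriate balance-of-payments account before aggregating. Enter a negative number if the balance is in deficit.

Goods: 269.93
Services: -57.70 + 322.13 + 232.86 = 497.29
Trade balance = 269.93 + 497.29 = 767.22
(Excluded from the trade balance — secondary income: official development assistance provided to other countries 127.84, pension payments received by residents from foreign governments 109.31, contributions paid to international organisations 26.79, official foreign aid grants received (current) 39.03; primary income: compensation earned by residents employed abroad 71.85, interest received on holdings of foreign bonds 101.05, interest paid on external government debt 228.98, profits repatriated by foreign-owned firms operating domestically 227.94; capital account: debt forgiveness received from foreign official creditors 84.79; financial account: foreign purchases of equities on the domestic stock exchange 468.01, domestic pension funds' purchases of foreign equities 441.56, inward foreign direct investment in the manufacturing sector 275.15.)

767.22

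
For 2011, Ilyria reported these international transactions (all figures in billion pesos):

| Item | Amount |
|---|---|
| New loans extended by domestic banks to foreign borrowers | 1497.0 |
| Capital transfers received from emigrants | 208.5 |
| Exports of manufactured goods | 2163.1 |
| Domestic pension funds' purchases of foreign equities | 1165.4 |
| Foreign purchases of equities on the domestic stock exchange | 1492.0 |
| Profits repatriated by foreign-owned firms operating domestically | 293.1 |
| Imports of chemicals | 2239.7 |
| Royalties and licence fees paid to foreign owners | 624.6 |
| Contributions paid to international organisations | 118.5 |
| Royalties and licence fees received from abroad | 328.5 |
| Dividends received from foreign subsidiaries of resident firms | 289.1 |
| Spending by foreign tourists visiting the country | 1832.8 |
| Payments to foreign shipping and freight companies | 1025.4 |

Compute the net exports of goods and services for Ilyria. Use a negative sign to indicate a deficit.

434.7

Goods: 2163.1 - 2239.7 = -76.6
Services: -1025.4 + 328.5 + 1832.8 - 624.6 = 511.3
Trade balance = -76.6 + 511.3 = 434.7
(Excluded from the trade balance — financial account: new loans extended by domestic banks to foreign borrowers 1497.0, domestic pension funds' purchases of foreign equities 1165.4, foreign purchases of equities on the domestic stock exchange 1492.0; capital account: capital transfers received from emigrants 208.5; primary income: profits repatriated by foreign-owned firms operating domestically 293.1, dividends received from foreign subsidiaries of resident firms 289.1; secondary income: contributions paid to international organisations 118.5.)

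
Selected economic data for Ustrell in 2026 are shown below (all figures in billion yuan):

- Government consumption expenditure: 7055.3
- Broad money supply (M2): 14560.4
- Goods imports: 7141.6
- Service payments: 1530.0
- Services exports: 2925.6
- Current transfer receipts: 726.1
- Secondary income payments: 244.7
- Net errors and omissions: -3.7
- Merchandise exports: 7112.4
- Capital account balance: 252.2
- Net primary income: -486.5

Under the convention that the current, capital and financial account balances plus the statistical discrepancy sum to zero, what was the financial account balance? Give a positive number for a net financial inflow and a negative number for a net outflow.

Goods balance = 7112.4 - 7141.6 = -29.2
Services balance = 2925.6 - 1530.0 = 1395.6
Trade balance (goods + services) = -29.2 + 1395.6 = 1366.4
Net primary income = -486.5
Net secondary income = 726.1 - 244.7 = 481.4
Current account = 1366.4 + (-486.5) + 481.4 = 1361.3
Financial account = -(1361.3 + 252.2 + (-3.7)) = -1609.8

-1609.8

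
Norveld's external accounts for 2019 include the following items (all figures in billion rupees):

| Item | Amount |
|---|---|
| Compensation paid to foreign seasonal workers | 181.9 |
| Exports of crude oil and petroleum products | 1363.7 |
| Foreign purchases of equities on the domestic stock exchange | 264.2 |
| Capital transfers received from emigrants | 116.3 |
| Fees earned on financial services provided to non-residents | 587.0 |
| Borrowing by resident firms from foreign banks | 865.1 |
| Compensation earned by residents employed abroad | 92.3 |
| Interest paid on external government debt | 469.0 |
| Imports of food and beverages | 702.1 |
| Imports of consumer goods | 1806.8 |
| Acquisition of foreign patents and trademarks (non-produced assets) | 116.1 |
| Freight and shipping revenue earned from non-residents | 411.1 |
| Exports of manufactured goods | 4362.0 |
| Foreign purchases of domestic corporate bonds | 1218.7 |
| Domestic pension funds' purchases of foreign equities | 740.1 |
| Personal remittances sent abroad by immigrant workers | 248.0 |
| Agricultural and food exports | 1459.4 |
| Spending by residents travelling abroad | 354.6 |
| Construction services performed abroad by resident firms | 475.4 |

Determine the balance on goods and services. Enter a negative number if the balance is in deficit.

Goods: -702.1 + 1363.7 + 4362.0 - 1806.8 + 1459.4 = 4676.2
Services: 411.1 - 354.6 + 587.0 + 475.4 = 1118.9
Trade balance = 4676.2 + 1118.9 = 5795.1
(Excluded from the trade balance — primary income: compensation paid to foreign seasonal workers 181.9, compensation earned by residents employed abroad 92.3, interest paid on external government debt 469.0; financial account: foreign purchases of equities on the domestic stock exchange 264.2, borrowing by resident firms from foreign banks 865.1, foreign purchases of domestic corporate bonds 1218.7, domestic pension funds' purchases of foreign equities 740.1; capital account: capital transfers received from emigrants 116.3, acquisition of foreign patents and trademarks (non-produced assets) 116.1; secondary income: personal remittances sent abroad by immigrant workers 248.0.)

5795.1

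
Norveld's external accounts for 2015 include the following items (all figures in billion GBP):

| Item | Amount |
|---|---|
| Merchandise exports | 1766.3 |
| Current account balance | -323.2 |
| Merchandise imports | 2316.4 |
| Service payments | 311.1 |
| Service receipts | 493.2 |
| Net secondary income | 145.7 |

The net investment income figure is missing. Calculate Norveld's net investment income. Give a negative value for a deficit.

-100.9

Current account = goods balance + services balance + net primary income + net secondary income
Sum of the known components = -222.3
Net investment income = CA - (known components) = -323.2 - (-222.3) = -100.9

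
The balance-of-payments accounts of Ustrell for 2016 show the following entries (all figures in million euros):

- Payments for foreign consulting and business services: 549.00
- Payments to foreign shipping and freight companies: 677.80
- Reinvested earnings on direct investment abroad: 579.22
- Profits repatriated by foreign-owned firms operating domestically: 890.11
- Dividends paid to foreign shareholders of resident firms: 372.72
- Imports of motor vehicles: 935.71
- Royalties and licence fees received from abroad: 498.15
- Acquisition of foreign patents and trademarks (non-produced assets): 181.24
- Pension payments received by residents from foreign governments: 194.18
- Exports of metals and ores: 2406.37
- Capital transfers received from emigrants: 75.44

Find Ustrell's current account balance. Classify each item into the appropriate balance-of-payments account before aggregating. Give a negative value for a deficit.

252.58

Goods: -935.71 + 2406.37 = 1470.66
Services: -549.00 + 498.15 - 677.80 = -728.65
Primary income: 579.22 - 372.72 - 890.11 = -683.61
Secondary income: 194.18
Current account = 1470.66 + (-728.65) + (-683.61) + 194.18 = 252.58
(Excluded from the current account — capital account: acquisition of foreign patents and trademarks (non-produced assets) 181.24, capital transfers received from emigrants 75.44.)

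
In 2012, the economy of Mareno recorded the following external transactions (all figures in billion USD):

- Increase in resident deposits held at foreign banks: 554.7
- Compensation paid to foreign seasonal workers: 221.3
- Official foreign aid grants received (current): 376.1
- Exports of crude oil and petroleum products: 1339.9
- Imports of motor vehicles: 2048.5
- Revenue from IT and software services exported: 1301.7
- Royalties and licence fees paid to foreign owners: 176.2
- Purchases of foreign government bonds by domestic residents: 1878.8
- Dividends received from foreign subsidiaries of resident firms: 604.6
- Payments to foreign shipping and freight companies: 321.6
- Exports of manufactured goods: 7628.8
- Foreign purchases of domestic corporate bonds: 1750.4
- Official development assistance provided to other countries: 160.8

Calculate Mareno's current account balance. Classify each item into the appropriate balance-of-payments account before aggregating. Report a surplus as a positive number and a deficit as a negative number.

8322.7

Goods: 7628.8 + 1339.9 - 2048.5 = 6920.2
Services: 1301.7 - 176.2 - 321.6 = 803.9
Primary income: -221.3 + 604.6 = 383.3
Secondary income: 376.1 - 160.8 = 215.3
Current account = 6920.2 + 803.9 + 383.3 + 215.3 = 8322.7
(Excluded from the current account — financial account: increase in resident deposits held at foreign banks 554.7, purchases of foreign government bonds by domestic residents 1878.8, foreign purchases of domestic corporate bonds 1750.4.)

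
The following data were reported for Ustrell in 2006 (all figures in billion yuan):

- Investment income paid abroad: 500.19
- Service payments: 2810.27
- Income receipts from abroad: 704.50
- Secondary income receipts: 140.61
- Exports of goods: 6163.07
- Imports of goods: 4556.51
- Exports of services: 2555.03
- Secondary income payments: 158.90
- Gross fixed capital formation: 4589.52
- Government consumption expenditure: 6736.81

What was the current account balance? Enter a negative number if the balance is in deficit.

Goods balance = 6163.07 - 4556.51 = 1606.56
Services balance = 2555.03 - 2810.27 = -255.24
Trade balance (goods + services) = 1606.56 + (-255.24) = 1351.32
Net primary income = 704.50 - 500.19 = 204.31
Net secondary income = 140.61 - 158.90 = -18.29
Current account = 1351.32 + 204.31 + (-18.29) = 1537.34

1537.34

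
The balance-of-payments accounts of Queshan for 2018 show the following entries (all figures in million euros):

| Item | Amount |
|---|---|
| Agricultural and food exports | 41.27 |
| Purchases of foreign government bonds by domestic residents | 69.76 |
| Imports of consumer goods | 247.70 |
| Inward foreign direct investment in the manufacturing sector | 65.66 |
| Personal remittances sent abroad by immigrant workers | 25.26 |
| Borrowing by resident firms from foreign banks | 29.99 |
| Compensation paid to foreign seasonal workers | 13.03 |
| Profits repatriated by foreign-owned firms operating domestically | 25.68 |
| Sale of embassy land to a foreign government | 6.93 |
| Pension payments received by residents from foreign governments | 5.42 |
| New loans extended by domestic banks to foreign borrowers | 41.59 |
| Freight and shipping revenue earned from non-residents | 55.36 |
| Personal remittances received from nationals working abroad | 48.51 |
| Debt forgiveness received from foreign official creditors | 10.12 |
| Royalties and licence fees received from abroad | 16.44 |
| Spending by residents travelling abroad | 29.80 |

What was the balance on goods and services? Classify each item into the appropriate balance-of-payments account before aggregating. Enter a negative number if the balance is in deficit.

Goods: -247.70 + 41.27 = -206.43
Services: -29.80 + 55.36 + 16.44 = 42.00
Trade balance = -206.43 + 42.00 = -164.43
(Excluded from the trade balance — financial account: purchases of foreign government bonds by domestic residents 69.76, inward foreign direct investment in the manufacturing sector 65.66, borrowing by resident firms from foreign banks 29.99, new loans extended by domestic banks to foreign borrowers 41.59; secondary income: personal remittances sent abroad by immigrant workers 25.26, pension payments received by residents from foreign governments 5.42, personal remittances received from nationals working abroad 48.51; primary income: compensation paid to foreign seasonal workers 13.03, profits repatriated by foreign-owned firms operating domestically 25.68; capital account: sale of embassy land to a foreign government 6.93, debt forgiveness received from foreign official creditors 10.12.)

-164.43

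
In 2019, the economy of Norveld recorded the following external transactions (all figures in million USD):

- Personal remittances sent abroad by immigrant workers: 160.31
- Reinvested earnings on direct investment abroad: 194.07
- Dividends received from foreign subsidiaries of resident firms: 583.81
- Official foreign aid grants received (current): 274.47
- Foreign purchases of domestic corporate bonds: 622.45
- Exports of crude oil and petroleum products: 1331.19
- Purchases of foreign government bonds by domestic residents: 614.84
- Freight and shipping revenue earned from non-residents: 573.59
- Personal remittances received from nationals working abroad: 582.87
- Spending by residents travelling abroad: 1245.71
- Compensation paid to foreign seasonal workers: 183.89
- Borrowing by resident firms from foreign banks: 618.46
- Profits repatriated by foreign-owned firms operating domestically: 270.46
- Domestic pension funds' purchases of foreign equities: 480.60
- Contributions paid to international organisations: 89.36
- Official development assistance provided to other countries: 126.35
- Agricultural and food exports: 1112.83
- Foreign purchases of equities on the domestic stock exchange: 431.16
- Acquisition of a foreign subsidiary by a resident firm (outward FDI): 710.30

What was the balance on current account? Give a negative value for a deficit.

Goods: 1112.83 + 1331.19 = 2444.02
Services: 573.59 - 1245.71 = -672.12
Primary income: 583.81 - 270.46 - 183.89 + 194.07 = 323.53
Secondary income: 274.47 - 89.36 - 160.31 - 126.35 + 582.87 = 481.32
Current account = 2444.02 + (-672.12) + 323.53 + 481.32 = 2576.75
(Excluded from the current account — financial account: foreign purchases of domestic corporate bonds 622.45, purchases of foreign government bonds by domestic residents 614.84, borrowing by resident firms from foreign banks 618.46, domestic pension funds' purchases of foreign equities 480.60, foreign purchases of equities on the domestic stock exchange 431.16, acquisition of a foreign subsidiary by a resident firm (outward FDI) 710.30.)

2576.75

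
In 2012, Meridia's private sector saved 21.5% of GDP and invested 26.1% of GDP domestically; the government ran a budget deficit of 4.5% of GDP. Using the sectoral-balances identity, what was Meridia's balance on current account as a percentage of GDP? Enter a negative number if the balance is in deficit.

By the sectoral-balances identity, CA = (S_private - I) + (T - G).
Private balance = 21.5 - 26.1 = -4.6
Government balance (T - G) = -4.5
CA = -4.6 + (-4.5) = -9.1

-9.1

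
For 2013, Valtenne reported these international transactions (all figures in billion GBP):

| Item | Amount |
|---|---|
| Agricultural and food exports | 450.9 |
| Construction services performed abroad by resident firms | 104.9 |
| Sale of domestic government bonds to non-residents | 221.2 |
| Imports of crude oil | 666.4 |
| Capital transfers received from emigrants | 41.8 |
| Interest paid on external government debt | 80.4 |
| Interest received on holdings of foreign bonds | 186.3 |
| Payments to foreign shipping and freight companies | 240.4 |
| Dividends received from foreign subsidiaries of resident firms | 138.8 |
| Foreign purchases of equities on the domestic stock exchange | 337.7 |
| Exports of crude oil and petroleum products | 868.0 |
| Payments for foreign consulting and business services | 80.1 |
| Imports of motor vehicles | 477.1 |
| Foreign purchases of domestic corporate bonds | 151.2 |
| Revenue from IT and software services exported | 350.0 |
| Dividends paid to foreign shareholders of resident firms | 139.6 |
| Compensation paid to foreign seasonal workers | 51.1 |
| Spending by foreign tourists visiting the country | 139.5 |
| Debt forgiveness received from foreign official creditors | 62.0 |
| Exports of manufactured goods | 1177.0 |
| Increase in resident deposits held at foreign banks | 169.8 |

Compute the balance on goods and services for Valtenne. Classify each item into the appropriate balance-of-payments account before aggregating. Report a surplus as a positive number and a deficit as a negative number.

1626.3

Goods: -477.1 + 868.0 + 450.9 - 666.4 + 1177.0 = 1352.4
Services: 139.5 - 240.4 + 350.0 + 104.9 - 80.1 = 273.9
Trade balance = 1352.4 + 273.9 = 1626.3
(Excluded from the trade balance — financial account: sale of domestic government bonds to non-residents 221.2, foreign purchases of equities on the domestic stock exchange 337.7, foreign purchases of domestic corporate bonds 151.2, increase in resident deposits held at foreign banks 169.8; capital account: capital transfers received from emigrants 41.8, debt forgiveness received from foreign official creditors 62.0; primary income: interest paid on external government debt 80.4, interest received on holdings of foreign bonds 186.3, dividends received from foreign subsidiaries of resident firms 138.8, dividends paid to foreign shareholders of resident firms 139.6, compensation paid to foreign seasonal workers 51.1.)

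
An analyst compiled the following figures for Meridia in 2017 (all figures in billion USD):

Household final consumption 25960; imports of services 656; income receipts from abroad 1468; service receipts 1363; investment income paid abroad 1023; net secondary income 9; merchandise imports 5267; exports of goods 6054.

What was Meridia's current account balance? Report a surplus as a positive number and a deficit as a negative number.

1948

Goods balance = 6054 - 5267 = 787
Services balance = 1363 - 656 = 707
Trade balance (goods + services) = 787 + 707 = 1494
Net primary income = 1468 - 1023 = 445
Net secondary income = 9
Current account = 1494 + 445 + 9 = 1948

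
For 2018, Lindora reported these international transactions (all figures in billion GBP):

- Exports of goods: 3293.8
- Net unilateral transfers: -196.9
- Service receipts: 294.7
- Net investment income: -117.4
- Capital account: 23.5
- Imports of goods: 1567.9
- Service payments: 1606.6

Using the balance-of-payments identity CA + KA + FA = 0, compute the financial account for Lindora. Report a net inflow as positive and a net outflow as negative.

Goods balance = 3293.8 - 1567.9 = 1725.9
Services balance = 294.7 - 1606.6 = -1311.9
Trade balance (goods + services) = 1725.9 + (-1311.9) = 414.0
Net primary income = -117.4
Net secondary income = -196.9
Current account = 414.0 + (-117.4) + (-196.9) = 99.7
Financial account = -(99.7 + 23.5) = -123.2

-123.2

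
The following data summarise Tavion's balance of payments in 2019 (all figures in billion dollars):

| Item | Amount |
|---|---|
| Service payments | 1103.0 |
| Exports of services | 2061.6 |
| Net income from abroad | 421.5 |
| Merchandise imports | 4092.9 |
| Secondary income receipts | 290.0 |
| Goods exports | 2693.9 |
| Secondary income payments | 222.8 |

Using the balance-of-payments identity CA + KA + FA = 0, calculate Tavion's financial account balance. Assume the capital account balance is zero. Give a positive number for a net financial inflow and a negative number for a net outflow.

-48.3

Goods balance = 2693.9 - 4092.9 = -1399.0
Services balance = 2061.6 - 1103.0 = 958.6
Trade balance (goods + services) = -1399.0 + 958.6 = -440.4
Net primary income = 421.5
Net secondary income = 290.0 - 222.8 = 67.2
Current account = -440.4 + 421.5 + 67.2 = 48.3
Financial account = -(48.3) = -48.3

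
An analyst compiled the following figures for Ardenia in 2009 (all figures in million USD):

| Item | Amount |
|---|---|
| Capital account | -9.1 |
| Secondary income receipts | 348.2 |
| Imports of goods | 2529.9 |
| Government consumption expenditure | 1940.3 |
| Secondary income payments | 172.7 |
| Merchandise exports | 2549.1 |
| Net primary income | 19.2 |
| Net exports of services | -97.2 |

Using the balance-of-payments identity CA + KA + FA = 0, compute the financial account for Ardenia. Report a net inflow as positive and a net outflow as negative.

-107.6

Goods balance = 2549.1 - 2529.9 = 19.2
Services balance = -97.2
Trade balance (goods + services) = 19.2 + (-97.2) = -78.0
Net primary income = 19.2
Net secondary income = 348.2 - 172.7 = 175.5
Current account = -78.0 + 19.2 + 175.5 = 116.7
Financial account = -(116.7 + (-9.1)) = -107.6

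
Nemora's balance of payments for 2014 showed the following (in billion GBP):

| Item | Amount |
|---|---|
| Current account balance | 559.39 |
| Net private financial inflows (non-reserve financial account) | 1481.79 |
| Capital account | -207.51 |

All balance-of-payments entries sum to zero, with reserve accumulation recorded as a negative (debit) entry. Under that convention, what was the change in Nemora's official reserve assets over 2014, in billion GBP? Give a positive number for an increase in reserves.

1833.67

Official reserve transactions balance = -(559.39 + (-207.51) + 1481.79) = -1833.67
An accumulation of reserves is recorded as a debit (negative entry), so the change in the stock of reserves is the negative of that balance.
Change in official reserves = -(-1833.67) = 1833.67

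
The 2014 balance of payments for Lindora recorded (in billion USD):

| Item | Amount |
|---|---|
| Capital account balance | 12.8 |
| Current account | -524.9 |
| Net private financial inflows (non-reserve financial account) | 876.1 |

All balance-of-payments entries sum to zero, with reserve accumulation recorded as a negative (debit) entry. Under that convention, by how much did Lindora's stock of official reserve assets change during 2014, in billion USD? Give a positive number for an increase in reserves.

Official reserve transactions balance = -((-524.9) + 12.8 + 876.1) = -364.0
An accumulation of reserves is recorded as a debit (negative entry), so the change in the stock of reserves is the negative of that balance.
Change in official reserves = -(-364.0) = 364.0

364.0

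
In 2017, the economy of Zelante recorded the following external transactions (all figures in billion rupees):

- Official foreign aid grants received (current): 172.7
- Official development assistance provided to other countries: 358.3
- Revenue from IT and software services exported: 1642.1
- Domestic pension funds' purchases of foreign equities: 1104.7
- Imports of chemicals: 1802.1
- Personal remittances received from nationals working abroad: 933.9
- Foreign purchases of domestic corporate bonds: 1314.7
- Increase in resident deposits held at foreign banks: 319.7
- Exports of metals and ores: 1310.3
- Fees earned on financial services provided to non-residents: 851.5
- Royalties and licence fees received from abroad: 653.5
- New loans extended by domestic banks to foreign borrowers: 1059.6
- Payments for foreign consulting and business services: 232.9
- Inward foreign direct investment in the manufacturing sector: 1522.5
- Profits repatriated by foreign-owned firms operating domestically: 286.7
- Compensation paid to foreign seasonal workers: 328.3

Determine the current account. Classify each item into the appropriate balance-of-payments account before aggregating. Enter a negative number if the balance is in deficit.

2555.7

Goods: 1310.3 - 1802.1 = -491.8
Services: 653.5 + 851.5 + 1642.1 - 232.9 = 2914.2
Primary income: -286.7 - 328.3 = -615.0
Secondary income: -358.3 + 172.7 + 933.9 = 748.3
Current account = (-491.8) + 2914.2 + (-615.0) + 748.3 = 2555.7
(Excluded from the current account — financial account: domestic pension funds' purchases of foreign equities 1104.7, foreign purchases of domestic corporate bonds 1314.7, increase in resident deposits held at foreign banks 319.7, new loans extended by domestic banks to foreign borrowers 1059.6, inward foreign direct investment in the manufacturing sector 1522.5.)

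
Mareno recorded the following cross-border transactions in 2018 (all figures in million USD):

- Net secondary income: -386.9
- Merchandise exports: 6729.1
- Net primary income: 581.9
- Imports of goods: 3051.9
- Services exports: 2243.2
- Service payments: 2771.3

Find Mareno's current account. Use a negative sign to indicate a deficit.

3344.1

Goods balance = 6729.1 - 3051.9 = 3677.2
Services balance = 2243.2 - 2771.3 = -528.1
Trade balance (goods + services) = 3677.2 + (-528.1) = 3149.1
Net primary income = 581.9
Net secondary income = -386.9
Current account = 3149.1 + 581.9 + (-386.9) = 3344.1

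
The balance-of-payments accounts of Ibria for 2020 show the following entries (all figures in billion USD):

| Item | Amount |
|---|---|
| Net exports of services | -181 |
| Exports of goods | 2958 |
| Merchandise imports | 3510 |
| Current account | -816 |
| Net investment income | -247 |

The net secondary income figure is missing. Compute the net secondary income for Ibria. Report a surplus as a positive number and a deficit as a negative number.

Current account = goods balance + services balance + net primary income + net secondary income
Sum of the known components = -980
Net secondary income = CA - (known components) = -816 - (-980) = 164

164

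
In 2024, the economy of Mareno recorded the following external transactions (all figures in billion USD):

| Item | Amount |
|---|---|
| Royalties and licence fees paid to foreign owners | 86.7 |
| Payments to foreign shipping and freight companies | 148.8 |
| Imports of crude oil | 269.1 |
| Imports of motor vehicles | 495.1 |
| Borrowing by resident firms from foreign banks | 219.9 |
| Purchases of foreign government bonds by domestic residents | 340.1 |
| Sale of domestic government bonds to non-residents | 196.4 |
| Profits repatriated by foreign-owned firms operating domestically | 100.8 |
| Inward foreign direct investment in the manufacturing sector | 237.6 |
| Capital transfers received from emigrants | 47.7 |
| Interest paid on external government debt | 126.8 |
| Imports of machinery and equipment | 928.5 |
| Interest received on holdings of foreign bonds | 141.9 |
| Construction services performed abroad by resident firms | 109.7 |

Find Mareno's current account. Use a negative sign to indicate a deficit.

-1904.2

Goods: -495.1 - 928.5 - 269.1 = -1692.7
Services: -86.7 + 109.7 - 148.8 = -125.8
Primary income: 141.9 - 100.8 - 126.8 = -85.7
Current account = (-1692.7) + (-125.8) + (-85.7) = -1904.2
(Excluded from the current account — financial account: borrowing by resident firms from foreign banks 219.9, purchases of foreign government bonds by domestic residents 340.1, sale of domestic government bonds to non-residents 196.4, inward foreign direct investment in the manufacturing sector 237.6; capital account: capital transfers received from emigrants 47.7.)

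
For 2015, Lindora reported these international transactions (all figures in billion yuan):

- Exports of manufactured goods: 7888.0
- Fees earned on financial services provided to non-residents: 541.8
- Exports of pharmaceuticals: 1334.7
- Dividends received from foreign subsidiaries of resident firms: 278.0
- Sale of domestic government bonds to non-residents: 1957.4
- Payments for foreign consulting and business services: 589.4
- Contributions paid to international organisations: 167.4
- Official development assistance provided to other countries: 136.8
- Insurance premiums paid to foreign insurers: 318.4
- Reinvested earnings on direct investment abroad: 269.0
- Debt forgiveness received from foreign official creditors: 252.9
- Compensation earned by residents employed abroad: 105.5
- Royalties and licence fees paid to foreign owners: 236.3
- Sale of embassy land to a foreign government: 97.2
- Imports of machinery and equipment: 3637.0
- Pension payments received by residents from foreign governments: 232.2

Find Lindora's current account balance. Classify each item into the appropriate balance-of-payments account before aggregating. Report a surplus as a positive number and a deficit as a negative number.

Goods: 7888.0 + 1334.7 - 3637.0 = 5585.7
Services: -236.3 - 589.4 + 541.8 - 318.4 = -602.3
Primary income: 269.0 + 278.0 + 105.5 = 652.5
Secondary income: 232.2 - 136.8 - 167.4 = -72.0
Current account = 5585.7 + (-602.3) + 652.5 + (-72.0) = 5563.9
(Excluded from the current account — financial account: sale of domestic government bonds to non-residents 1957.4; capital account: debt forgiveness received from foreign official creditors 252.9, sale of embassy land to a foreign government 97.2.)

5563.9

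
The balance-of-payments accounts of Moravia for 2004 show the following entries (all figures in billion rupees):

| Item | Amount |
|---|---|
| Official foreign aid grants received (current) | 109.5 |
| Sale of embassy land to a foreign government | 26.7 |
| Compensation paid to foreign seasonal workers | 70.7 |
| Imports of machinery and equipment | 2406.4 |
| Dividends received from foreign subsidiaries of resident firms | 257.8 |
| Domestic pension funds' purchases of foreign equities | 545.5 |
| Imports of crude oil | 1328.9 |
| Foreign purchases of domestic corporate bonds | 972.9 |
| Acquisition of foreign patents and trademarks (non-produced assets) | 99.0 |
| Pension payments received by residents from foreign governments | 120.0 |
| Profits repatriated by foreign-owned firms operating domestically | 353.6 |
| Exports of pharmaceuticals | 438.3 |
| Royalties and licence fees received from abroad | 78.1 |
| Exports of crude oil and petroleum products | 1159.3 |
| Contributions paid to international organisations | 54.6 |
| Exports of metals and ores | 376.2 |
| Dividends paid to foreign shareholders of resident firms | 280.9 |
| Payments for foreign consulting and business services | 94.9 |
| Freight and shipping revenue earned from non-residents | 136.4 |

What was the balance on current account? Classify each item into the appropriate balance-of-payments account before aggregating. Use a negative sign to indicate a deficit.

Goods: 376.2 - 2406.4 + 1159.3 + 438.3 - 1328.9 = -1761.5
Services: -94.9 + 136.4 + 78.1 = 119.6
Primary income: -70.7 - 353.6 + 257.8 - 280.9 = -447.4
Secondary income: 109.5 + 120.0 - 54.6 = 174.9
Current account = (-1761.5) + 119.6 + (-447.4) + 174.9 = -1914.4
(Excluded from the current account — capital account: sale of embassy land to a foreign government 26.7, acquisition of foreign patents and trademarks (non-produced assets) 99.0; financial account: domestic pension funds' purchases of foreign equities 545.5, foreign purchases of domestic corporate bonds 972.9.)

-1914.4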